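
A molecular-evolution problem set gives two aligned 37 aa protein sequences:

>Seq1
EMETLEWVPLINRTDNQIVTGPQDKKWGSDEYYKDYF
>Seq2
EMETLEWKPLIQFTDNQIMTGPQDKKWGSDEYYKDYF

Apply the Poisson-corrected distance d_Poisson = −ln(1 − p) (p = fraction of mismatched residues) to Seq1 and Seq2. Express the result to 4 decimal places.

The sequences differ at positions 8 (V/K), 12 (N/Q), 13 (R/F), 19 (V/M).
p = 4/37 = 0.108108.
d = −ln(1 − 0.108108) = −ln(0.891892) = 0.1144.

0.1144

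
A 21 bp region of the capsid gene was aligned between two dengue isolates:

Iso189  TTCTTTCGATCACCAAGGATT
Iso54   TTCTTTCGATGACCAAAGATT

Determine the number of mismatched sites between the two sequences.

The sequences differ at positions 11 (C/G), 17 (G/A).
That gives 2 mismatches out of 21 aligned sites, so the Hamming distance is 2.

2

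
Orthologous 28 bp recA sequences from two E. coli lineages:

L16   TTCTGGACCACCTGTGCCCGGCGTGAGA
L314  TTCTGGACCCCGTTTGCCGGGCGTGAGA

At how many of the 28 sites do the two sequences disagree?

The sequences differ at positions 10 (A/C), 12 (C/G), 14 (G/T), 19 (C/G).
That gives 4 mismatches out of 28 aligned sites, so the Hamming distance is 4.

4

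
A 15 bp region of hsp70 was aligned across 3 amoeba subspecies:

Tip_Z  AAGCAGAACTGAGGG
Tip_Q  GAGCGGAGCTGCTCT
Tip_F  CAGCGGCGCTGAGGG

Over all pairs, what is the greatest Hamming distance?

Pairwise Hamming distances:
  Tip_Z vs Tip_Q: 7
  Tip_Z vs Tip_F: 4
  Tip_Q vs Tip_F: 6
The largest is 7, between Tip_Z and Tip_Q.

7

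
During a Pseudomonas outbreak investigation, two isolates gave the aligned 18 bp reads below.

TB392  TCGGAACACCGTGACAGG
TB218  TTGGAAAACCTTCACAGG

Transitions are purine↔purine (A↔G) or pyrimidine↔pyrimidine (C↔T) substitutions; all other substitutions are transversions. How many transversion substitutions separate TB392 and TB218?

3

Differing sites — 2:C/T (Ti); 7:C/A (Tv); 11:G/T (Tv); 13:G/C (Tv).
Of the 4 differences, 1 transition and 3 transversions, so the answer is 3.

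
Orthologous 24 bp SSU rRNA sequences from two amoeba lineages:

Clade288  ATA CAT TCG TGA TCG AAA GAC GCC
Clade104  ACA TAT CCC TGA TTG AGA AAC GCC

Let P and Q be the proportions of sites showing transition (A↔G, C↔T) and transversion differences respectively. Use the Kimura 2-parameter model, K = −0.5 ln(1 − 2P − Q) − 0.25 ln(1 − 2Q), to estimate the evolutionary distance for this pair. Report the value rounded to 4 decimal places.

0.4118

The sequences differ at positions 2 (T/C, transition), 4 (C/T, transition), 7 (T/C, transition), 9 (G/C, transversion), 14 (C/T, transition), 17 (A/G, transition), 19 (G/A, transition).
Of the 7 differences, 6 transitions and 1 transversion over 24 sites: P = 6/24 = 0.250000, Q = 1/24 = 0.041667.
d = −0.5·ln(0.458333) − 0.25·ln(0.916666) = −0.5·(-0.780159) − 0.25·(-0.087012) = 0.4118.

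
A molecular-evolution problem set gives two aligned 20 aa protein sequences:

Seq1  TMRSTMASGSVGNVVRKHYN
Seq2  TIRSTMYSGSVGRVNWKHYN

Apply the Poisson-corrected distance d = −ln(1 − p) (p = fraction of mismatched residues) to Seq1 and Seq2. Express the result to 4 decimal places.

0.2877

Mismatches occur at site 2 (M→I), site 7 (A→Y), site 13 (N→R), site 15 (V→N), site 16 (R→W).
p = 5/20 = 0.250000.
d = −ln(1 − 0.250000) = −ln(0.750000) = 0.2877.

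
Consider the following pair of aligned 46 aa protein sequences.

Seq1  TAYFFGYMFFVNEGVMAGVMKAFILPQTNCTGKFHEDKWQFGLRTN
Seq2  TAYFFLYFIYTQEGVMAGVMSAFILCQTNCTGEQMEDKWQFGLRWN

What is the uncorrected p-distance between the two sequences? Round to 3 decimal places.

0.261

The sequences differ at positions 6 (G/L), 8 (M/F), 9 (F/I), 10 (F/Y), 11 (V/T), 12 (N/Q), 21 (K/S), 26 (P/C), 33 (K/E), 34 (F/Q), 35 (H/M), 45 (T/W).
There are 12 differences over 46 sites, so p = 12/46 = 0.261.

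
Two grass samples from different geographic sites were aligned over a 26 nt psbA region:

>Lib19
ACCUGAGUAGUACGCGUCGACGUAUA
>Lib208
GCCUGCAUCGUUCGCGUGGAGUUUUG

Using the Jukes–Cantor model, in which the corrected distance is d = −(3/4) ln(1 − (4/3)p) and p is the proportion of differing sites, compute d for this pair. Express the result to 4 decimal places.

0.5393

Mismatches occur at site 1 (A↔G), site 6 (A↔C), site 7 (G↔A), site 9 (A↔C), site 12 (A↔U), site 18 (C↔G), site 21 (C↔G), site 22 (G↔U), site 24 (A↔U), site 26 (A↔G).
p = 10/26 = 0.384615.
d = −0.75 · ln(1 − (4/3)·0.384615) = −0.75 · ln(0.487180) = −0.75 · (-0.719122) = 0.5393.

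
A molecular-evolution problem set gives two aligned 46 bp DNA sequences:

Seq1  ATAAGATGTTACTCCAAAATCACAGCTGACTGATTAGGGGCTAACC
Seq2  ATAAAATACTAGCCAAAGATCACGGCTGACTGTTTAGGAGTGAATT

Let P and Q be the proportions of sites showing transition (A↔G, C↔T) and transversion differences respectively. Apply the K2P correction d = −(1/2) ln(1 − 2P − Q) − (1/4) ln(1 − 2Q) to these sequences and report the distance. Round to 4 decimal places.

0.4166

Differing sites — 5:G/A (Ti); 8:G/A (Ti); 9:T/C (Ti); 12:C/G (Tv); 13:T/C (Ti); 15:C/A (Tv); 18:A/G (Ti); 24:A/G (Ti); 33:A/T (Tv); 39:G/A (Ti); 41:C/T (Ti); 42:T/G (Tv); 45:C/T (Ti); 46:C/T (Ti).
Of the 14 differences, 10 transitions and 4 transversions over 46 sites: P = 10/46 = 0.217391, Q = 4/46 = 0.086957.
d = −0.5·ln(0.478261) − 0.25·ln(0.826086) = −0.5·(-0.737599) − 0.25·(-0.191056) = 0.4166.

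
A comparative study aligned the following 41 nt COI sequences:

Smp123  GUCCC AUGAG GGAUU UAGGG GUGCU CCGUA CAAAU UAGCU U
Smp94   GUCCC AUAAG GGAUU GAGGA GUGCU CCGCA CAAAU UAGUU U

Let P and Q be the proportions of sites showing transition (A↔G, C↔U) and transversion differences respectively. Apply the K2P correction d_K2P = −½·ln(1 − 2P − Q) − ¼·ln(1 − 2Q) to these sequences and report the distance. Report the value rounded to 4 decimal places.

0.1364

The sequences differ at positions 8 (G/A, transition), 16 (U/G, transversion), 20 (G/A, transition), 29 (U/C, transition), 39 (C/U, transition).
Of the 5 differences, 4 transitions and 1 transversion over 41 sites: P = 4/41 = 0.097561, Q = 1/41 = 0.024390.
d = −0.5·ln(0.780488) − 0.25·ln(0.951220) = −0.5·(-0.247836) − 0.25·(-0.050010) = 0.1364.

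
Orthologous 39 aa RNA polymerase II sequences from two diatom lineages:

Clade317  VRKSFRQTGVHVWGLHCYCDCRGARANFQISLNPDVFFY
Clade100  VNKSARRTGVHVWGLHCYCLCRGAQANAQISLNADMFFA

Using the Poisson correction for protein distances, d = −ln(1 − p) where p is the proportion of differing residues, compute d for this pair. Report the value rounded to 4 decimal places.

0.2624

Mismatches occur at site 2 (R↔N), site 5 (F↔A), site 7 (Q↔R), site 20 (D↔L), site 25 (R↔Q), site 28 (F↔A), site 34 (P↔A), site 36 (V↔M), site 39 (Y↔A).
p = 9/39 = 0.230769.
d = −ln(1 − 0.230769) = −ln(0.769231) = 0.2624.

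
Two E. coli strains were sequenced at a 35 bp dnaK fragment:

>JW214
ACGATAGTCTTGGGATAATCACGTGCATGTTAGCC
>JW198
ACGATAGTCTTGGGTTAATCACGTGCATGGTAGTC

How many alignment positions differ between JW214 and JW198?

The sequences differ at positions 15 (A/T), 30 (T/G), 34 (C/T).
That gives 3 mismatches out of 35 aligned sites, so the Hamming distance is 3.

3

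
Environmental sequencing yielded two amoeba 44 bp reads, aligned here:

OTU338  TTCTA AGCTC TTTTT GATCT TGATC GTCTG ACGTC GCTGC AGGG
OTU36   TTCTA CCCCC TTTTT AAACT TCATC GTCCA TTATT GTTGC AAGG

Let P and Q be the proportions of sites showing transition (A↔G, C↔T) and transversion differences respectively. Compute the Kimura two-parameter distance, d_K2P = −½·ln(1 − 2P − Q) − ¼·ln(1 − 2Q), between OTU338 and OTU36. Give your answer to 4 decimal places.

0.4343

Mismatches occur at site 6 (A/C, transversion), site 7 (G/C, transversion), site 9 (T/C, transition), site 16 (G/A, transition), site 18 (T/A, transversion), site 22 (G/C, transversion), site 29 (T/C, transition), site 30 (G/A, transition), site 31 (A/T, transversion), site 32 (C/T, transition), site 33 (G/A, transition), site 35 (C/T, transition), site 37 (C/T, transition), site 42 (G/A, transition).
Of the 14 differences, 9 transitions and 5 transversions over 44 sites: P = 9/44 = 0.204545, Q = 5/44 = 0.113636.
d = −0.5·ln(0.477274) − 0.25·ln(0.772728) = −0.5·(-0.739665) − 0.25·(-0.257828) = 0.4343.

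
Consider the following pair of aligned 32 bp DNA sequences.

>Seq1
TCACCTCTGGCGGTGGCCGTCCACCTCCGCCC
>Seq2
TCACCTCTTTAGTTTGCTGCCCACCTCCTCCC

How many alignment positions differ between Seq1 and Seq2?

8

Mismatches occur at site 9 (G/T), site 10 (G/T), site 11 (C/A), site 13 (G/T), site 15 (G/T), site 18 (C/T), site 20 (T/C), site 29 (G/T).
That gives 8 mismatches out of 32 aligned sites, so the Hamming distance is 8.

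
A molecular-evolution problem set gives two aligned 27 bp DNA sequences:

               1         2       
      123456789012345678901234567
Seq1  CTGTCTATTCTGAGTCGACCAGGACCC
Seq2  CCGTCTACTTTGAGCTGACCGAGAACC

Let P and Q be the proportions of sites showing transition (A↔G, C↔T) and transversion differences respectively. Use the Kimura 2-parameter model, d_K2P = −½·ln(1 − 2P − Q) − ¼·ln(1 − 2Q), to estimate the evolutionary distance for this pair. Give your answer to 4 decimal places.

Mismatches occur at site 2 (T/C, transition), site 8 (T/C, transition), site 10 (C/T, transition), site 15 (T/C, transition), site 16 (C/T, transition), site 21 (A/G, transition), site 22 (G/A, transition), site 25 (C/A, transversion).
Of the 8 differences, 7 transitions and 1 transversion over 27 sites: P = 7/27 = 0.259259, Q = 1/27 = 0.037037.
d = −0.5·ln(0.444445) − 0.25·ln(0.925926) = −0.5·(-0.810929) − 0.25·(-0.076961) = 0.4247.

0.4247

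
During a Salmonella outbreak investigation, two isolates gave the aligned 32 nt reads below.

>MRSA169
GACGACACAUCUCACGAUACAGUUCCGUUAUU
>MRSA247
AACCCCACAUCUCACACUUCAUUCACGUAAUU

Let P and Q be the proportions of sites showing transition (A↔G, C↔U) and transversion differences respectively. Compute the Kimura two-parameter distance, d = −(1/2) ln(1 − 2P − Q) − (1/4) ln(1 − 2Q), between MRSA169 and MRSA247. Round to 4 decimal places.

0.4045

The sequences differ at positions 1 (G/A, transition), 4 (G/C, transversion), 5 (A/C, transversion), 16 (G/A, transition), 17 (A/C, transversion), 19 (A/U, transversion), 22 (G/U, transversion), 24 (U/C, transition), 25 (C/A, transversion), 29 (U/A, transversion).
Of the 10 differences, 3 transitions and 7 transversions over 32 sites: P = 3/32 = 0.093750, Q = 7/32 = 0.218750.
d = −0.5·ln(0.593750) − 0.25·ln(0.562500) = −0.5·(-0.521297) − 0.25·(-0.575364) = 0.4045.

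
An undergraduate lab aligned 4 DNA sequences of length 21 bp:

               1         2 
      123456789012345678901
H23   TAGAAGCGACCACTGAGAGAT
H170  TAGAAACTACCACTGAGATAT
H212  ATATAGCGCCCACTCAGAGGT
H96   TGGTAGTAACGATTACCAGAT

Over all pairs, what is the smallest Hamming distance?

Pairwise Hamming distances:
  H23 vs H170: 3
  H23 vs H212: 7
  H23 vs H96: 9
  H170 vs H212: 10
  H170 vs H96: 11
  H212 vs H96: 12
The smallest is 3, between H23 and H170.

3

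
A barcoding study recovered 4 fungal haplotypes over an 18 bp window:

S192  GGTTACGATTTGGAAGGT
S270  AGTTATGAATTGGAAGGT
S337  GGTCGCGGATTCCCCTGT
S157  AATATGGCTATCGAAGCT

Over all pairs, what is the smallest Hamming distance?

Pairwise Hamming distances:
  S192 vs S270: 3
  S192 vs S337: 9
  S192 vs S157: 9
  S270 vs S337: 10
  S270 vs S157: 9
  S337 vs S157: 13
The smallest is 3, between S192 and S270.

3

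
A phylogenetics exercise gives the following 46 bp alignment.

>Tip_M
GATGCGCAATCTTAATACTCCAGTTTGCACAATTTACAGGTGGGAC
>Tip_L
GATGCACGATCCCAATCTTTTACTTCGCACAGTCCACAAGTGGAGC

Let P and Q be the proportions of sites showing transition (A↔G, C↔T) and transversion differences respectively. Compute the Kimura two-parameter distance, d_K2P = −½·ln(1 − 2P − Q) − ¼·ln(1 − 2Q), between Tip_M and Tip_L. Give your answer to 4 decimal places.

0.5508

Mismatches occur at site 6 (G→A, transition), site 8 (A→G, transition), site 12 (T→C, transition), site 13 (T→C, transition), site 17 (A→C, transversion), site 18 (C→T, transition), site 20 (C→T, transition), site 21 (C→T, transition), site 23 (G→C, transversion), site 26 (T→C, transition), site 32 (A→G, transition), site 34 (T→C, transition), site 35 (T→C, transition), site 39 (G→A, transition), site 44 (G→A, transition), site 45 (A→G, transition).
Of the 16 differences, 14 transitions and 2 transversions over 46 sites: P = 14/46 = 0.304348, Q = 2/46 = 0.043478.
d = −0.5·ln(0.347826) − 0.25·ln(0.913044) = −0.5·(-1.056053) − 0.25·(-0.090971) = 0.5508.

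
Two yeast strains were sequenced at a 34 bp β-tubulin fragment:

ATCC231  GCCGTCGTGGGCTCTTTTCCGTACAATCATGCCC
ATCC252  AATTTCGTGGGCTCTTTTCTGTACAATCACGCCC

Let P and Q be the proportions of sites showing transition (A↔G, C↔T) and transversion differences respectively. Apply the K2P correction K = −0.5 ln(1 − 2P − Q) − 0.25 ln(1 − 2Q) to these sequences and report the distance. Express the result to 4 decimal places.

0.2054

Differing sites — 1:G/A (Ti); 2:C/A (Tv); 3:C/T (Ti); 4:G/T (Tv); 20:C/T (Ti); 30:T/C (Ti).
Of the 6 differences, 4 transitions and 2 transversions over 34 sites: P = 4/34 = 0.117647, Q = 2/34 = 0.058824.
d = −0.5·ln(0.705882) − 0.25·ln(0.882352) = −0.5·(-0.348307) − 0.25·(-0.125164) = 0.2054.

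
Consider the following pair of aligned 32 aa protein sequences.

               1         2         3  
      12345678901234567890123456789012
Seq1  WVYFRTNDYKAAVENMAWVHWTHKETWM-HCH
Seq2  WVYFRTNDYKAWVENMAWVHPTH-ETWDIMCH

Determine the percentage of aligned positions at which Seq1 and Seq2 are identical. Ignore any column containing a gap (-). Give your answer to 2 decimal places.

86.67%

Excluding the 2 gap columns leaves 30 comparable sites.
Mismatches occur at site 12 (A→W), site 21 (W→P), site 28 (M→D), site 30 (H→M).
26 of the 30 comparable sites match, so the percent identity is 26/30 × 100 = 86.67%.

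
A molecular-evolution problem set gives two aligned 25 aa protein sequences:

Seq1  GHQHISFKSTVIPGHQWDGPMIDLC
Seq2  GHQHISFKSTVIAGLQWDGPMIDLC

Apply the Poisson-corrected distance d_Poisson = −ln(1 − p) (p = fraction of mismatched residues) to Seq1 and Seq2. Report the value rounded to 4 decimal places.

0.0834

Mismatches occur at site 13 (P↔A), site 15 (H↔L).
p = 2/25 = 0.080000.
d = −ln(1 − 0.080000) = −ln(0.920000) = 0.0834.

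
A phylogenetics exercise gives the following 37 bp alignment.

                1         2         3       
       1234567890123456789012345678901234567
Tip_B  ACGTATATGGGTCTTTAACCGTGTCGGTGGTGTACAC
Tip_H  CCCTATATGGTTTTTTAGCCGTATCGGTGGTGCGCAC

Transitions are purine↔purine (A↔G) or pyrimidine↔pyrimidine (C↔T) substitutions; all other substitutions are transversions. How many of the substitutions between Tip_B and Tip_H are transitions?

5

Differing sites — 1:A/C (Tv); 3:G/C (Tv); 11:G/T (Tv); 13:C/T (Ti); 18:A/G (Ti); 23:G/A (Ti); 33:T/C (Ti); 34:A/G (Ti).
Of the 8 differences, 5 transitions and 3 transversions, so the answer is 5.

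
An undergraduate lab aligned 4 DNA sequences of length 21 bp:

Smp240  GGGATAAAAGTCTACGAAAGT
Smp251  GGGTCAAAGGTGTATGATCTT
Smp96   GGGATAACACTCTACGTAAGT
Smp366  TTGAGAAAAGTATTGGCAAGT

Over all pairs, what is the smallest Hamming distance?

Pairwise Hamming distances:
  Smp240 vs Smp251: 8
  Smp240 vs Smp96: 3
  Smp240 vs Smp366: 7
  Smp251 vs Smp96: 11
  Smp251 vs Smp366: 12
  Smp96 vs Smp366: 9
The smallest is 3, between Smp240 and Smp96.

3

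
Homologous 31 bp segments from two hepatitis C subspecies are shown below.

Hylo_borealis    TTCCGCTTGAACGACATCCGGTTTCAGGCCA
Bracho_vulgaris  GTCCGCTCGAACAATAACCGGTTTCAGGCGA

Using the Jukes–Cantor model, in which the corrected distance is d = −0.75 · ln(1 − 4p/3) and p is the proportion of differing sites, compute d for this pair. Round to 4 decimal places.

0.2239

Mismatches occur at site 1 (T/G), site 8 (T/C), site 13 (G/A), site 15 (C/T), site 17 (T/A), site 30 (C/G).
p = 6/31 = 0.193548.
d = −0.75 · ln(1 − (4/3)·0.193548) = −0.75 · ln(0.741936) = −0.75 · (-0.298492) = 0.2239.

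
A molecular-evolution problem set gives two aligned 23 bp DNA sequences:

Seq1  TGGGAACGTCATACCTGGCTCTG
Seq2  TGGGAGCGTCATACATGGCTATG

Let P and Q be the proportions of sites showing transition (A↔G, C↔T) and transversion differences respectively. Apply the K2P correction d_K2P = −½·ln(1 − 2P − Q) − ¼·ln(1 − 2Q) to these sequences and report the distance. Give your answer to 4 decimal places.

The sequences differ at positions 6 (A/G, transition), 15 (C/A, transversion), 21 (C/A, transversion).
Of the 3 differences, 1 transition and 2 transversions over 23 sites: P = 1/23 = 0.043478, Q = 2/23 = 0.086957.
d = −0.5·ln(0.826087) − 0.25·ln(0.826086) = −0.5·(-0.191055) − 0.25·(-0.191056) = 0.1433.

0.1433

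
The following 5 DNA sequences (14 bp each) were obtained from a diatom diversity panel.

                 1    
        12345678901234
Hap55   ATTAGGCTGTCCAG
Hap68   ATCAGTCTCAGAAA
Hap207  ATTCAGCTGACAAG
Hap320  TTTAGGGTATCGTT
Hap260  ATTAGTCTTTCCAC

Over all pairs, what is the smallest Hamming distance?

3

Pairwise Hamming distances:
  Hap55 vs Hap68: 7
  Hap55 vs Hap207: 4
  Hap55 vs Hap320: 6
  Hap55 vs Hap260: 3
  Hap68 vs Hap207: 7
  Hap68 vs Hap320: 10
  Hap68 vs Hap260: 6
  Hap207 vs Hap320: 9
  Hap207 vs Hap260: 7
  Hap320 vs Hap260: 7
The smallest is 3, between Hap55 and Hap260.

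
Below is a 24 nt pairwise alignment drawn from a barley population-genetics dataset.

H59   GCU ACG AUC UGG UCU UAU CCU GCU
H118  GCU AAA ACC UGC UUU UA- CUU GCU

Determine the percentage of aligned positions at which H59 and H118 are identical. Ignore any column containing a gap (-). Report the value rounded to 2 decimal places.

73.91%

Excluding the 1 gap column leaves 23 comparable sites.
Mismatches occur at site 5 (C↔A), site 6 (G↔A), site 8 (U↔C), site 12 (G↔C), site 14 (C↔U), site 20 (C↔U).
17 of the 23 comparable sites match, so the percent identity is 17/23 × 100 = 73.91%.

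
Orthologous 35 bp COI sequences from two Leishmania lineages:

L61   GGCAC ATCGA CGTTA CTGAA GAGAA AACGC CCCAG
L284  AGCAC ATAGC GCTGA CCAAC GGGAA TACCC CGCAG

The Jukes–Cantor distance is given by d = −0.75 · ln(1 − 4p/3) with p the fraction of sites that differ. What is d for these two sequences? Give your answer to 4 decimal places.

0.5128

The sequences differ at positions 1 (G/A), 8 (C/A), 10 (A/C), 11 (C/G), 12 (G/C), 14 (T/G), 17 (T/C), 18 (G/A), 20 (A/C), 22 (A/G), 26 (A/T), 29 (G/C), 32 (C/G).
p = 13/35 = 0.371429.
d = −0.75 · ln(1 − (4/3)·0.371429) = −0.75 · ln(0.504761) = −0.75 · (-0.683670) = 0.5128.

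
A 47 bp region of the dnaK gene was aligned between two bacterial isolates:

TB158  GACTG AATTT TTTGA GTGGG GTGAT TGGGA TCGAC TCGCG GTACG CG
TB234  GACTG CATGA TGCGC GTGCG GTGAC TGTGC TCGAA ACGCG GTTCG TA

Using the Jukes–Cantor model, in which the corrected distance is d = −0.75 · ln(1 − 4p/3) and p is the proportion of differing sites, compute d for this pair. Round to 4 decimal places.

Mismatches occur at site 6 (A/C), site 9 (T/G), site 10 (T/A), site 12 (T/G), site 13 (T/C), site 15 (A/C), site 19 (G/C), site 25 (T/C), site 28 (G/T), site 30 (A/C), site 35 (C/A), site 36 (T/A), site 43 (A/T), site 46 (C/T), site 47 (G/A).
p = 15/47 = 0.319149.
d = −0.75 · ln(1 − (4/3)·0.319149) = −0.75 · ln(0.574468) = −0.75 · (-0.554311) = 0.4157.

0.4157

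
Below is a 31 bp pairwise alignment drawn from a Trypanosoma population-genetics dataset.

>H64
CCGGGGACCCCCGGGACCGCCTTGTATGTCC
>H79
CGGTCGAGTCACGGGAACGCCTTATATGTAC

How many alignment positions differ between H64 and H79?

9

Mismatches occur at site 2 (C↔G), site 4 (G↔T), site 5 (G↔C), site 8 (C↔G), site 9 (C↔T), site 11 (C↔A), site 17 (C↔A), site 24 (G↔A), site 30 (C↔A).
That gives 9 mismatches out of 31 aligned sites, so the Hamming distance is 9.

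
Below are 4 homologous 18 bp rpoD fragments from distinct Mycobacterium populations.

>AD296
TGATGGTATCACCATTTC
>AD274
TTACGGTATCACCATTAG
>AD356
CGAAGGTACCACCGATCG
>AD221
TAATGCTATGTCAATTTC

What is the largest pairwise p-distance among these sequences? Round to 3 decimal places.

Pairwise Hamming distances:
  AD296 vs AD274: 4
  AD296 vs AD356: 7
  AD296 vs AD221: 5
  AD274 vs AD356: 7
  AD274 vs AD221: 8
  AD356 vs AD221: 12
The largest is 12 mismatches, between AD356 and AD221; p = 12/18 = 0.667.

0.667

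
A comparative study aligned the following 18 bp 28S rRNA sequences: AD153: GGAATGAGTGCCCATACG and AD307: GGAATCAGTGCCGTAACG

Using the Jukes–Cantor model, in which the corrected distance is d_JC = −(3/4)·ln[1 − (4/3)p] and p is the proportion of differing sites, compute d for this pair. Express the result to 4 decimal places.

Differing sites — 6:G/C; 13:C/G; 14:A/T; 15:T/A.
p = 4/18 = 0.222222.
d = −0.75 · ln(1 − (4/3)·0.222222) = −0.75 · ln(0.703704) = −0.75 · (-0.351397) = 0.2635.

0.2635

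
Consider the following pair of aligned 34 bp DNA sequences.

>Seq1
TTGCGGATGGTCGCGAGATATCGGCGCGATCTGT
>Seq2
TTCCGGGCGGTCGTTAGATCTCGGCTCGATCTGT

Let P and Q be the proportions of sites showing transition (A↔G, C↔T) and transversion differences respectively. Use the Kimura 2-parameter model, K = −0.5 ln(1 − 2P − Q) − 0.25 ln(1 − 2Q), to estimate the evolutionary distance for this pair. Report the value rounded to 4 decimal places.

0.2412

Mismatches occur at site 3 (G→C, transversion), site 7 (A→G, transition), site 8 (T→C, transition), site 14 (C→T, transition), site 15 (G→T, transversion), site 20 (A→C, transversion), site 26 (G→T, transversion).
Of the 7 differences, 3 transitions and 4 transversions over 34 sites: P = 3/34 = 0.088235, Q = 4/34 = 0.117647.
d = −0.5·ln(0.705883) − 0.25·ln(0.764706) = −0.5·(-0.348306) − 0.25·(-0.268264) = 0.2412.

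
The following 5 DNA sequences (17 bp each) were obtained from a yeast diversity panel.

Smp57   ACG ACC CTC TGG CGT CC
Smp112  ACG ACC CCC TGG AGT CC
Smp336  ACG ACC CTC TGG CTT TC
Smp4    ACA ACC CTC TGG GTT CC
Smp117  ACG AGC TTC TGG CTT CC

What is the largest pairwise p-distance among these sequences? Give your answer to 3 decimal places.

0.294

Pairwise Hamming distances:
  Smp57 vs Smp112: 2
  Smp57 vs Smp336: 2
  Smp57 vs Smp4: 3
  Smp57 vs Smp117: 3
  Smp112 vs Smp336: 4
  Smp112 vs Smp4: 4
  Smp112 vs Smp117: 5
  Smp336 vs Smp4: 3
  Smp336 vs Smp117: 3
  Smp4 vs Smp117: 4
The largest is 5 mismatches, between Smp112 and Smp117; p = 5/17 = 0.294.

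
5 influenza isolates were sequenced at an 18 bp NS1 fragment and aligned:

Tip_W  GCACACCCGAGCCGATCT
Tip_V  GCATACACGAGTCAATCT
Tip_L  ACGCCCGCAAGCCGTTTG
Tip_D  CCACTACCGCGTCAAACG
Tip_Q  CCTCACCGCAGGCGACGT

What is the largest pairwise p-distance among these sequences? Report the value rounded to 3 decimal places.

0.667

Pairwise Hamming distances:
  Tip_W vs Tip_V: 4
  Tip_W vs Tip_L: 8
  Tip_W vs Tip_D: 8
  Tip_W vs Tip_Q: 7
  Tip_V vs Tip_L: 11
  Tip_V vs Tip_D: 8
  Tip_V vs Tip_Q: 10
  Tip_L vs Tip_D: 12
  Tip_L vs Tip_Q: 11
  Tip_D vs Tip_Q: 11
The largest is 12 mismatches, between Tip_L and Tip_D; p = 12/18 = 0.667.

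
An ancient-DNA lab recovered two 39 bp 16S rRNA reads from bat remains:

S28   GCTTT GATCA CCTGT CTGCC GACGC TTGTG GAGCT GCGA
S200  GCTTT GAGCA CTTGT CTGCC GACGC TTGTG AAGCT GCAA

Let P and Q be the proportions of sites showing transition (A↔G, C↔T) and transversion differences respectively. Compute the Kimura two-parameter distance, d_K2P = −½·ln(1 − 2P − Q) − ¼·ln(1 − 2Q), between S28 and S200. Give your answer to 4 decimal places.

Differing sites — 8:T/G (Tv); 12:C/T (Ti); 31:G/A (Ti); 38:G/A (Ti).
Of the 4 differences, 3 transitions and 1 transversion over 39 sites: P = 3/39 = 0.076923, Q = 1/39 = 0.025641.
d = −0.5·ln(0.820513) − 0.25·ln(0.948718) = −0.5·(-0.197826) − 0.25·(-0.052644) = 0.1121.

0.1121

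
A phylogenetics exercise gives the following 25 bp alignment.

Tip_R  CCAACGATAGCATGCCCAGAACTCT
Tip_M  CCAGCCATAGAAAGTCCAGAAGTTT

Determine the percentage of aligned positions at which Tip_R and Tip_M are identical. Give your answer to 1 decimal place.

72.0%

Mismatches occur at site 4 (A↔G), site 6 (G↔C), site 11 (C↔A), site 13 (T↔A), site 15 (C↔T), site 22 (C↔G), site 24 (C↔T).
18 of the 25 sites match, so the percent identity is 18/25 × 100 = 72.0%.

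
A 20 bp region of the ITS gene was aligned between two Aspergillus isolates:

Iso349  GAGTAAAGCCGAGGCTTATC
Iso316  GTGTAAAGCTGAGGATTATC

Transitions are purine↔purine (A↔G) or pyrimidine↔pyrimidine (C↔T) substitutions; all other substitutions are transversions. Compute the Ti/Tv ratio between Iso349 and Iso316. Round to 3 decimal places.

0.500

The sequences differ at positions 2 (A/T, transversion), 10 (C/T, transition), 15 (C/A, transversion).
Of the 3 differences, 1 transition and 2 transversions, so Ti/Tv = 1/2 = 0.500.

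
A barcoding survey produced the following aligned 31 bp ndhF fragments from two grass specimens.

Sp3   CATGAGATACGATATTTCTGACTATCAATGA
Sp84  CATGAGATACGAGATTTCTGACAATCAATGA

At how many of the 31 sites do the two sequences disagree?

2

The sequences differ at positions 13 (T/G), 23 (T/A).
That gives 2 mismatches out of 31 aligned sites, so the Hamming distance is 2.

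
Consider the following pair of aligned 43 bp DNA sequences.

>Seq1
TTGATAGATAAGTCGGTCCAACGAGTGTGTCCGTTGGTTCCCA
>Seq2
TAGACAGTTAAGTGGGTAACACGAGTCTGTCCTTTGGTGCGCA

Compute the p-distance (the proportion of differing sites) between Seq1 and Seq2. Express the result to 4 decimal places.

Mismatches occur at site 2 (T/A), site 5 (T/C), site 8 (A/T), site 14 (C/G), site 18 (C/A), site 19 (C/A), site 20 (A/C), site 27 (G/C), site 33 (G/T), site 39 (T/G), site 41 (C/G).
There are 11 differences over 43 sites, so p = 11/43 = 0.2558.

0.2558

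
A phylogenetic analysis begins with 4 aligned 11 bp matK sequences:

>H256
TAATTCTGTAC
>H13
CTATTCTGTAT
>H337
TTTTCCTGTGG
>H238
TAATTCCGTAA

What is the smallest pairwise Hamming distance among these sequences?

Pairwise Hamming distances:
  H256 vs H13: 3
  H256 vs H337: 5
  H256 vs H238: 2
  H13 vs H337: 5
  H13 vs H238: 4
  H337 vs H238: 6
The smallest is 2, between H256 and H238.

2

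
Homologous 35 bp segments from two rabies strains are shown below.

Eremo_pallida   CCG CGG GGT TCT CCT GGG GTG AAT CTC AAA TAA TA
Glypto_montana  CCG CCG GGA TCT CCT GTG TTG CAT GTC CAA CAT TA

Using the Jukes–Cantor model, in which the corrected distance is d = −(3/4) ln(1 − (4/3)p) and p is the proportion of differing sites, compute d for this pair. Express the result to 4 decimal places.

The sequences differ at positions 5 (G/C), 9 (T/A), 17 (G/T), 19 (G/T), 22 (A/C), 25 (C/G), 28 (A/C), 31 (T/C), 33 (A/T).
p = 9/35 = 0.257143.
d = −0.75 · ln(1 − (4/3)·0.257143) = −0.75 · ln(0.657143) = −0.75 · (-0.419854) = 0.3149.

0.3149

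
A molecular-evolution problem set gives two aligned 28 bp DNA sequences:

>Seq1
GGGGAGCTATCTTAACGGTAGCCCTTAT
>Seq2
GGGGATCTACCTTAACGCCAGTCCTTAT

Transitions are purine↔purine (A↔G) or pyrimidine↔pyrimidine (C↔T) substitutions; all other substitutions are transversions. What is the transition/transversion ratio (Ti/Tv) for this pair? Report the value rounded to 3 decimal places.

Mismatches occur at site 6 (G→T, transversion), site 10 (T→C, transition), site 18 (G→C, transversion), site 19 (T→C, transition), site 22 (C→T, transition).
Of the 5 differences, 3 transitions and 2 transversions, so Ti/Tv = 3/2 = 1.500.

1.500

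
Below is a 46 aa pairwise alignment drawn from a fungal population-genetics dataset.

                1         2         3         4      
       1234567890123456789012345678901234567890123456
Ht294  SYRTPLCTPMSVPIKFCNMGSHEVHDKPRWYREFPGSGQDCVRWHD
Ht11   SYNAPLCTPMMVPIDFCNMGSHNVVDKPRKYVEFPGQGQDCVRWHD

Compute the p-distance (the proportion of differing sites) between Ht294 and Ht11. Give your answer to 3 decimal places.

0.196

Differing sites — 3:R/N; 4:T/A; 11:S/M; 15:K/D; 23:E/N; 25:H/V; 30:W/K; 32:R/V; 37:S/Q.
There are 9 differences over 46 sites, so p = 9/46 = 0.196.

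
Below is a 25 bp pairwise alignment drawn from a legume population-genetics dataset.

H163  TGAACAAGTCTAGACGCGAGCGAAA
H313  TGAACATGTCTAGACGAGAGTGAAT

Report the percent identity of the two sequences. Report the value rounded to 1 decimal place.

Differing sites — 7:A/T; 17:C/A; 21:C/T; 25:A/T.
21 of the 25 sites match, so the percent identity is 21/25 × 100 = 84.0%.

84.0%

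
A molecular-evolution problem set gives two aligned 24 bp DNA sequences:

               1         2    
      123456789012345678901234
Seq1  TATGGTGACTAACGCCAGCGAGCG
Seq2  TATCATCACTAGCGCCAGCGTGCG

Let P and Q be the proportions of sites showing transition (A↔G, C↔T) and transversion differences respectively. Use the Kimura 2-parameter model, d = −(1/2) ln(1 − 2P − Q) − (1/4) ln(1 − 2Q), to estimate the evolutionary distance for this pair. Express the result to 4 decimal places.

Mismatches occur at site 4 (G→C, transversion), site 5 (G→A, transition), site 7 (G→C, transversion), site 12 (A→G, transition), site 21 (A→T, transversion).
Of the 5 differences, 2 transitions and 3 transversions over 24 sites: P = 2/24 = 0.083333, Q = 3/24 = 0.125000.
d = −0.5·ln(0.708334) − 0.25·ln(0.750000) = −0.5·(-0.344840) − 0.25·(-0.287682) = 0.2443.

0.2443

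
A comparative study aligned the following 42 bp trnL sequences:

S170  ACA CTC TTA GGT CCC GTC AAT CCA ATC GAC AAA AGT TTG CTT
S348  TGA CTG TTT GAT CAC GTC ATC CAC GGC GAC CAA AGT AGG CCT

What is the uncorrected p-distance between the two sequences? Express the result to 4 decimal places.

0.3810

Mismatches occur at site 1 (A↔T), site 2 (C↔G), site 6 (C↔G), site 9 (A↔T), site 11 (G↔A), site 14 (C↔A), site 20 (A↔T), site 21 (T↔C), site 23 (C↔A), site 24 (A↔C), site 25 (A↔G), site 26 (T↔G), site 31 (A↔C), site 37 (T↔A), site 38 (T↔G), site 41 (T↔C).
There are 16 differences over 42 sites, so p = 16/42 = 0.3810.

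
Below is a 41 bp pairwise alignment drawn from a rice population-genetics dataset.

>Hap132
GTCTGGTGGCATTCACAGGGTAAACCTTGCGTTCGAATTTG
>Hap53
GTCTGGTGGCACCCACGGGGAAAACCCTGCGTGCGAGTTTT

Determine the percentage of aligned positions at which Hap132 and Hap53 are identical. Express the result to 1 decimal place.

The sequences differ at positions 12 (T/C), 13 (T/C), 17 (A/G), 21 (T/A), 27 (T/C), 33 (T/G), 37 (A/G), 41 (G/T).
33 of the 41 sites match, so the percent identity is 33/41 × 100 = 80.5%.

80.5%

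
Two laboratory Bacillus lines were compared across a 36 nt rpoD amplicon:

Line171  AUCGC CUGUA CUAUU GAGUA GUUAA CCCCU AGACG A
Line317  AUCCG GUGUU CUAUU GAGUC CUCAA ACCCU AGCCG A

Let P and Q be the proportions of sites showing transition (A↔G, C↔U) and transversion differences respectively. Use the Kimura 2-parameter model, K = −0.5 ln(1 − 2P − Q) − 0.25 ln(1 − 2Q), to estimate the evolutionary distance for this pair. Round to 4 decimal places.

0.3097

The sequences differ at positions 4 (G/C, transversion), 5 (C/G, transversion), 6 (C/G, transversion), 10 (A/U, transversion), 20 (A/C, transversion), 21 (G/C, transversion), 23 (U/C, transition), 26 (C/A, transversion), 33 (A/C, transversion).
Of the 9 differences, 1 transition and 8 transversions over 36 sites: P = 1/36 = 0.027778, Q = 8/36 = 0.222222.
d = −0.5·ln(0.722222) − 0.25·ln(0.555556) = −0.5·(-0.325423) − 0.25·(-0.587786) = 0.3097.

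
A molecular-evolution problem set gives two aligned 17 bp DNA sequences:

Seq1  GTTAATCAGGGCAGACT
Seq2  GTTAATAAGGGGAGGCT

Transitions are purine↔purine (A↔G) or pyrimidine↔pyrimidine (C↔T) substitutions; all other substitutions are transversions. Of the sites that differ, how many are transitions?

1

Mismatches occur at site 7 (C/A, transversion), site 12 (C/G, transversion), site 15 (A/G, transition).
Of the 3 differences, 1 transition and 2 transversions, so the answer is 1.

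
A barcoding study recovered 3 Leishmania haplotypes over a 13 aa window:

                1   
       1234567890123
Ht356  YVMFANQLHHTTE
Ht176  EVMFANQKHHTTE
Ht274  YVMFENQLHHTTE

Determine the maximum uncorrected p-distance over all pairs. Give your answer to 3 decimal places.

Pairwise Hamming distances:
  Ht356 vs Ht176: 2
  Ht356 vs Ht274: 1
  Ht176 vs Ht274: 3
The largest is 3 mismatches, between Ht176 and Ht274; p = 3/13 = 0.231.

0.231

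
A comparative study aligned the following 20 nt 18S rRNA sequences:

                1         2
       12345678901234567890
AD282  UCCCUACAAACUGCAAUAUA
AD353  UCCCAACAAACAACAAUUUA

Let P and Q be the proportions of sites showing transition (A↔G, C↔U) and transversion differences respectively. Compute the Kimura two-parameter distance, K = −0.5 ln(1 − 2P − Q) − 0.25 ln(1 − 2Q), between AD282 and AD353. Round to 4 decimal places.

0.2330

The sequences differ at positions 5 (U/A, transversion), 12 (U/A, transversion), 13 (G/A, transition), 18 (A/U, transversion).
Of the 4 differences, 1 transition and 3 transversions over 20 sites: P = 1/20 = 0.050000, Q = 3/20 = 0.150000.
d = −0.5·ln(0.750000) − 0.25·ln(0.700000) = −0.5·(-0.287682) − 0.25·(-0.356675) = 0.2330.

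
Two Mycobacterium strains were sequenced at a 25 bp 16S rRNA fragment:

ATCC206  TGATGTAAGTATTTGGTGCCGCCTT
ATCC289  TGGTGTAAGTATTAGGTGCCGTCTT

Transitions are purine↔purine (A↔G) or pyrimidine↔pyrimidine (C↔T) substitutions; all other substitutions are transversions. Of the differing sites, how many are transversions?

The sequences differ at positions 3 (A/G, transition), 14 (T/A, transversion), 22 (C/T, transition).
Of the 3 differences, 2 transitions and 1 transversion, so the answer is 1.

1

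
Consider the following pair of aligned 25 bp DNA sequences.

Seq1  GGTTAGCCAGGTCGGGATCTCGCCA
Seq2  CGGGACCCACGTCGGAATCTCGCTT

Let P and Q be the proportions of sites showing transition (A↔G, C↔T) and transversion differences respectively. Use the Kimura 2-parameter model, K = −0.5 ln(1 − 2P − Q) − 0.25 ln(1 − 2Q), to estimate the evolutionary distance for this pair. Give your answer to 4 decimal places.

The sequences differ at positions 1 (G/C, transversion), 3 (T/G, transversion), 4 (T/G, transversion), 6 (G/C, transversion), 10 (G/C, transversion), 16 (G/A, transition), 24 (C/T, transition), 25 (A/T, transversion).
Of the 8 differences, 2 transitions and 6 transversions over 25 sites: P = 2/25 = 0.080000, Q = 6/25 = 0.240000.
d = −0.5·ln(0.600000) − 0.25·ln(0.520000) = −0.5·(-0.510826) − 0.25·(-0.653926) = 0.4189.

0.4189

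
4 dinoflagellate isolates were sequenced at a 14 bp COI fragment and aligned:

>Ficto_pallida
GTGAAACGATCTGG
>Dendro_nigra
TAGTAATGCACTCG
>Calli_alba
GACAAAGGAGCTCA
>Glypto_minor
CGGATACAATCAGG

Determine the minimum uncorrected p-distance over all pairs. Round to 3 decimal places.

Pairwise Hamming distances:
  Ficto_pallida vs Dendro_nigra: 7
  Ficto_pallida vs Calli_alba: 6
  Ficto_pallida vs Glypto_minor: 5
  Dendro_nigra vs Calli_alba: 7
  Dendro_nigra vs Glypto_minor: 10
  Calli_alba vs Glypto_minor: 10
The smallest is 5 mismatches, between Ficto_pallida and Glypto_minor; p = 5/14 = 0.357.

0.357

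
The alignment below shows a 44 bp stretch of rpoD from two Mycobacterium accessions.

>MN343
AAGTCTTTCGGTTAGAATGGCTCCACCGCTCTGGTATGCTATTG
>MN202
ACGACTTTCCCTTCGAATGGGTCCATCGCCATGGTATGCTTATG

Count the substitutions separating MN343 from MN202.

Mismatches occur at site 2 (A↔C), site 4 (T↔A), site 10 (G↔C), site 11 (G↔C), site 14 (A↔C), site 21 (C↔G), site 26 (C↔T), site 30 (T↔C), site 31 (C↔A), site 41 (A↔T), site 42 (T↔A).
That gives 11 mismatches out of 44 aligned sites, so the Hamming distance is 11.

11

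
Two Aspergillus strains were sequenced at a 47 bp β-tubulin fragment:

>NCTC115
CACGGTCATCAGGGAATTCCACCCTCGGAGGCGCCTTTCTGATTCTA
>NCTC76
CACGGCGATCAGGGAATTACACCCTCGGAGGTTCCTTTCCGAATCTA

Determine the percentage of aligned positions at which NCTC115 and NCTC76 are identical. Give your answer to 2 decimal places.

Mismatches occur at site 6 (T↔C), site 7 (C↔G), site 19 (C↔A), site 32 (C↔T), site 33 (G↔T), site 40 (T↔C), site 43 (T↔A).
40 of the 47 sites match, so the percent identity is 40/47 × 100 = 85.11%.

85.11%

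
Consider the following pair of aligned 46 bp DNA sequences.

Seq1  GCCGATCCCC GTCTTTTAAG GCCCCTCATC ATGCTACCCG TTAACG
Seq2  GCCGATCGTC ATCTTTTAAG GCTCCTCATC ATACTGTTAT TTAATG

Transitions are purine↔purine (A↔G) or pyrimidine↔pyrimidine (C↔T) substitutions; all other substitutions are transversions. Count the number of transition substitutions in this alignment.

8

Differing sites — 8:C/G (Tv); 9:C/T (Ti); 11:G/A (Ti); 23:C/T (Ti); 33:G/A (Ti); 36:A/G (Ti); 37:C/T (Ti); 38:C/T (Ti); 39:C/A (Tv); 40:G/T (Tv); 45:C/T (Ti).
Of the 11 differences, 8 transitions and 3 transversions, so the answer is 8.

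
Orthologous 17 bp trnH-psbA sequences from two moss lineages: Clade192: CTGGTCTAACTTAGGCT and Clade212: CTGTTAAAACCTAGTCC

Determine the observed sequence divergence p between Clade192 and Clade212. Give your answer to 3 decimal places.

0.353

Mismatches occur at site 4 (G/T), site 6 (C/A), site 7 (T/A), site 11 (T/C), site 15 (G/T), site 17 (T/C).
There are 6 differences over 17 sites, so p = 6/17 = 0.353.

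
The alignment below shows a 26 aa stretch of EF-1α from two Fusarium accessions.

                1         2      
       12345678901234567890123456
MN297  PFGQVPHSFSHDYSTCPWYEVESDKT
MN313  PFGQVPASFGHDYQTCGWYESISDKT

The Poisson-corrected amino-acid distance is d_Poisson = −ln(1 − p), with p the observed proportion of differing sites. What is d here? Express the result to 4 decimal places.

0.2624

Mismatches occur at site 7 (H/A), site 10 (S/G), site 14 (S/Q), site 17 (P/G), site 21 (V/S), site 22 (E/I).
p = 6/26 = 0.230769.
d = −ln(1 − 0.230769) = −ln(0.769231) = 0.2624.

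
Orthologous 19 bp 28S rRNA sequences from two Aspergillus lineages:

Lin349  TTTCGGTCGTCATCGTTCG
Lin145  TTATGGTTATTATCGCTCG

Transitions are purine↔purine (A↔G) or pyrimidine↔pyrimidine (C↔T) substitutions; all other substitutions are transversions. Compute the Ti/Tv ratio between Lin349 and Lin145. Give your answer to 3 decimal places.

5.000

Differing sites — 3:T/A (Tv); 4:C/T (Ti); 8:C/T (Ti); 9:G/A (Ti); 11:C/T (Ti); 16:T/C (Ti).
Of the 6 differences, 5 transitions and 1 transversion, so Ti/Tv = 5/1 = 5.000.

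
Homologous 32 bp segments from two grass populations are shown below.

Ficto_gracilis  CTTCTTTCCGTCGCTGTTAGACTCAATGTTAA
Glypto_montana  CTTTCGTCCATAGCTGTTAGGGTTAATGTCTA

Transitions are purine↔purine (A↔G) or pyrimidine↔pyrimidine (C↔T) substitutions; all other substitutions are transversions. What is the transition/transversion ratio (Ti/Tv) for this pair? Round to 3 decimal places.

The sequences differ at positions 4 (C/T, transition), 5 (T/C, transition), 6 (T/G, transversion), 10 (G/A, transition), 12 (C/A, transversion), 21 (A/G, transition), 22 (C/G, transversion), 24 (C/T, transition), 30 (T/C, transition), 31 (A/T, transversion).
Of the 10 differences, 6 transitions and 4 transversions, so Ti/Tv = 6/4 = 1.500.

1.500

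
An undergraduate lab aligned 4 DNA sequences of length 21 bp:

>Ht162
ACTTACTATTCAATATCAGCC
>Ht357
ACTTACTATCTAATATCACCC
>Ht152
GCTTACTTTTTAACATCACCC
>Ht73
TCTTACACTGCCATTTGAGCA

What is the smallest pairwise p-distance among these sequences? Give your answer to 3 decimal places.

Pairwise Hamming distances:
  Ht162 vs Ht357: 3
  Ht162 vs Ht152: 5
  Ht162 vs Ht73: 8
  Ht357 vs Ht152: 4
  Ht357 vs Ht73: 10
  Ht152 vs Ht73: 11
The smallest is 3 mismatches, between Ht162 and Ht357; p = 3/21 = 0.143.

0.143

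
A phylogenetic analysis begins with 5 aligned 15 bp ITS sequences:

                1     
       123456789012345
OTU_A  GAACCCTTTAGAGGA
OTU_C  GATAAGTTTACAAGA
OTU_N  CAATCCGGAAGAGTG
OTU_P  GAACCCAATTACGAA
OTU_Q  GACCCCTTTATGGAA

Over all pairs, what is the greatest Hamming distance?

12

Pairwise Hamming distances:
  OTU_A vs OTU_C: 6
  OTU_A vs OTU_N: 7
  OTU_A vs OTU_P: 6
  OTU_A vs OTU_Q: 4
  OTU_C vs OTU_N: 12
  OTU_C vs OTU_P: 11
  OTU_C vs OTU_Q: 8
  OTU_N vs OTU_P: 10
  OTU_N vs OTU_Q: 10
  OTU_P vs OTU_Q: 6
The largest is 12, between OTU_C and OTU_N.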